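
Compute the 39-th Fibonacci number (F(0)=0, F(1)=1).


F(n)=F(n-1)+F(n-2)
...F(37)=24157817, F(38)=39088169, F(39)=63245986


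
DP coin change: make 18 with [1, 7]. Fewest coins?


dp[0]=0; dp[i]=1+min(dp[i-c] for c in coins)
...dp[13]=7, dp[14]=2, dp[15]=3, dp[16]=4, dp[17]=5, dp[18]=6
Minimum coins for 18 = 6


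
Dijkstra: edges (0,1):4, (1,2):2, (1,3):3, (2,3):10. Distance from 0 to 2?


Dijkstra from 0:
Distances: {0: 0, 1: 4, 2: 6, 3: 7}
Shortest distance to 2 = 6, path = [0, 1, 2]


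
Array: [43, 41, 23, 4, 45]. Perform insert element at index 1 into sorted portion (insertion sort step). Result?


After one pass: [41, 43, 23, 4, 45]


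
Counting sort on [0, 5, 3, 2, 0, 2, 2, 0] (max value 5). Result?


Count array: [3, 0, 3, 1, 0, 1]
Reconstruct: [0, 0, 0, 2, 2, 2, 3, 5]


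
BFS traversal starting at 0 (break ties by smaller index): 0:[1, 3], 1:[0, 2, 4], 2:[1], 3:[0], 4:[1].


BFS queue: start with [0]
Visit order: [0, 1, 3, 2, 4]


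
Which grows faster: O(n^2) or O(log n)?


logarithmic grows slower than quadratic
O(log n) is asymptotically smaller; O(n^2) grows faster


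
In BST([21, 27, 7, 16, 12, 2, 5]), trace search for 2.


BST root = 21
Search for 2: compare at each node
Path: [21, 7, 2]


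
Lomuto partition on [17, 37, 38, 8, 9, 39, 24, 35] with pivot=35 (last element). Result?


Elements <= 35 go left of pivot.
Result: [17, 8, 9, 24, 35, 39, 37, 38], pivot at index 4


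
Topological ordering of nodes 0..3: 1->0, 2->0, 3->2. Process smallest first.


Kahn's algorithm, process smallest node first
Order: [1, 3, 2, 0]


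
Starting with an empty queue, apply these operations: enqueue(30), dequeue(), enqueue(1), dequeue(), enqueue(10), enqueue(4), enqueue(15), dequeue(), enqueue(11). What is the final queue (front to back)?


enqueue(30) -> [30]
dequeue() returns 30 -> []
enqueue(1) -> [1]
dequeue() returns 1 -> []
enqueue(10) -> [10]
enqueue(4) -> [10, 4]
enqueue(15) -> [10, 4, 15]
dequeue() returns 10 -> [4, 15]
enqueue(11) -> [4, 15, 11]
Final queue (front to back): [4, 15, 11]


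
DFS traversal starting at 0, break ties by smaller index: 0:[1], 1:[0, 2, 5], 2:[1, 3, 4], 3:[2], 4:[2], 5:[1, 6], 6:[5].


DFS stack-based: start with [0]
Visit order: [0, 1, 2, 3, 4, 5, 6]


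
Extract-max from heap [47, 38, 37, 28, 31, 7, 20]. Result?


Max = 47
Replace root with last, heapify down
Resulting heap: [38, 31, 37, 28, 20, 7]


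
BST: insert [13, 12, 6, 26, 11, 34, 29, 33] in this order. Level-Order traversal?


Root = 13; build tree by BST insertion.
Level-Order traversal: [13, 12, 26, 6, 34, 11, 29, 33]


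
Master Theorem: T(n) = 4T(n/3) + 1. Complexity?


a=4, b=3, c=0. log_3(4)=1.262 > c=0. Case 1: O(n^log_b(a)) = O(n^1.262)
Complexity: O(n^1.262)


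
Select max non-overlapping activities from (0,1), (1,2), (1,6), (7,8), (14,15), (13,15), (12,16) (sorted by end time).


Greedy: pick earliest-ending, then skip overlaps.
Selected (4 activities): [(0, 1), (1, 2), (7, 8), (14, 15)]


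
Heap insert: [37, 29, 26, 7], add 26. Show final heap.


Append 26: [37, 29, 26, 7, 26]
Bubble up: no swaps needed
Result: [37, 29, 26, 7, 26]


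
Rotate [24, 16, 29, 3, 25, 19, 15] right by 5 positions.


Right rotate by 5: [29, 3, 25, 19, 15, 24, 16]


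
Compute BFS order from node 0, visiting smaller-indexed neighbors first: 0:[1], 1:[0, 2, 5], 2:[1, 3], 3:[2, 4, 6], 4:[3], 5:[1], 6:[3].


BFS queue: start with [0]
Visit order: [0, 1, 2, 5, 3, 4, 6]


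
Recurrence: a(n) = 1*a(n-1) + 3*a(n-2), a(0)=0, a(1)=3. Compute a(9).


Build bottom-up:
...a(7)=291, a(8)=651, a(9)=1*651+3*291=1524


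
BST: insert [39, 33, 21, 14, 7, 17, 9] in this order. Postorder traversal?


Root = 39; build tree by BST insertion.
Postorder traversal: [9, 7, 17, 14, 21, 33, 39]


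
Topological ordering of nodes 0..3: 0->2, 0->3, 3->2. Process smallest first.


Kahn's algorithm, process smallest node first
Order: [0, 1, 3, 2]


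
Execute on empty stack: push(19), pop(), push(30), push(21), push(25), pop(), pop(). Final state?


push(19) -> [19]
pop() returns 19 -> []
push(30) -> [30]
push(21) -> [30, 21]
push(25) -> [30, 21, 25]
pop() returns 25 -> [30, 21]
pop() returns 21 -> [30]
Final stack (bottom to top): [30]


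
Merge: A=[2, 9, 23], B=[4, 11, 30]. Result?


Compare heads, take smaller each step.
Merged: [2, 4, 9, 11, 23, 30]


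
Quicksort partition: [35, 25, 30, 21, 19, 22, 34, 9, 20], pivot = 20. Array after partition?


Elements <= 20 go left of pivot.
Result: [19, 9, 20, 21, 35, 22, 34, 25, 30], pivot at index 2


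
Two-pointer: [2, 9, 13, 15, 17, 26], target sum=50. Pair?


Two pointers: lo=0, hi=5
No pair sums to 50


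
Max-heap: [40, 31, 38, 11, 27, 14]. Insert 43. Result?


Append 43: [40, 31, 38, 11, 27, 14, 43]
Bubble up: swap idx 6(43) with idx 2(38); swap idx 2(43) with idx 0(40)
Result: [43, 31, 40, 11, 27, 14, 38]


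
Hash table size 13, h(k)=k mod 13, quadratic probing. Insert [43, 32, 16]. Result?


Insertions: 43->slot 4; 32->slot 6; 16->slot 3
Table: [None, None, None, 16, 43, None, 32, None, None, None, None, None, None]


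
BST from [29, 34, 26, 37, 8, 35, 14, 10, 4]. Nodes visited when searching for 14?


BST root = 29
Search for 14: compare at each node
Path: [29, 26, 8, 14]


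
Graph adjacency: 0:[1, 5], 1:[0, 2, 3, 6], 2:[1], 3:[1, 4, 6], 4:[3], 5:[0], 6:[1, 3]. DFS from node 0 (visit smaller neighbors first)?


DFS stack-based: start with [0]
Visit order: [0, 1, 2, 3, 4, 6, 5]


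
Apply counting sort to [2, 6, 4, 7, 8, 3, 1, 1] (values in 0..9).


Count array: [0, 2, 1, 1, 1, 0, 1, 1, 1, 0]
Reconstruct: [1, 1, 2, 3, 4, 6, 7, 8]


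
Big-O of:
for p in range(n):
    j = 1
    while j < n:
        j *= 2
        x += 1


Per nesting level: O(n) * O(log n) = O(n log n)
Complexity: O(n log n)


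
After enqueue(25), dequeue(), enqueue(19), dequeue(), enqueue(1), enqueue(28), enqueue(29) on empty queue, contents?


enqueue(25) -> [25]
dequeue() returns 25 -> []
enqueue(19) -> [19]
dequeue() returns 19 -> []
enqueue(1) -> [1]
enqueue(28) -> [1, 28]
enqueue(29) -> [1, 28, 29]
Final queue (front to back): [1, 28, 29]


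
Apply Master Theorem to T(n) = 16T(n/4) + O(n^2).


a=16, b=4, c=2. log_4(16)=2 = c=2. Case 2: O(n^c log n) = O(n^2 log n)
Complexity: O(n^2 log n)


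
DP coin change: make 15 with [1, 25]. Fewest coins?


dp[0]=0; dp[i]=1+min(dp[i-c] for c in coins)
...dp[10]=10, dp[11]=11, dp[12]=12, dp[13]=13, dp[14]=14, dp[15]=15
Minimum coins for 15 = 15


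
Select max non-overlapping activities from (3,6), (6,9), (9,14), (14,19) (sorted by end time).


Greedy: pick earliest-ending, then skip overlaps.
Selected (4 activities): [(3, 6), (6, 9), (9, 14), (14, 19)]


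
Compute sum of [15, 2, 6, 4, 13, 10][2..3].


Prefix sums: [0, 15, 17, 23, 27, 40, 50]
Sum[2..3] = prefix[4] - prefix[2] = 27 - 17 = 10


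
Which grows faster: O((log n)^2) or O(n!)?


polylogarithmic grows slower than factorial
O((log n)^2) is asymptotically smaller; O(n!) grows faster


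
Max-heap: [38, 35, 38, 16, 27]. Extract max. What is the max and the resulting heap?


Max = 38
Replace root with last, heapify down
Resulting heap: [38, 35, 27, 16]


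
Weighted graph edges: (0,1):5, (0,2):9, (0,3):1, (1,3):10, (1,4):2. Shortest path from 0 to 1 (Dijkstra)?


Dijkstra from 0:
Distances: {0: 0, 1: 5, 2: 9, 3: 1, 4: 7}
Shortest distance to 1 = 5, path = [0, 1]


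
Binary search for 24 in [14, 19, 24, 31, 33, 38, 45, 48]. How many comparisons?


Search for 24:
[0,7] mid=3 arr[3]=31
[0,2] mid=1 arr[1]=19
[2,2] mid=2 arr[2]=24
Total: 3 comparisons


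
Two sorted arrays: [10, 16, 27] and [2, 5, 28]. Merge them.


Compare heads, take smaller each step.
Merged: [2, 5, 10, 16, 27, 28]


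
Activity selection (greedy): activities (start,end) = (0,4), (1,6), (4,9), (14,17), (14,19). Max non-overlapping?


Greedy: pick earliest-ending, then skip overlaps.
Selected (3 activities): [(0, 4), (4, 9), (14, 17)]


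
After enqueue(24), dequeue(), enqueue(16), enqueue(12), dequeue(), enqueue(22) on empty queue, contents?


enqueue(24) -> [24]
dequeue() returns 24 -> []
enqueue(16) -> [16]
enqueue(12) -> [16, 12]
dequeue() returns 16 -> [12]
enqueue(22) -> [12, 22]
Final queue (front to back): [12, 22]


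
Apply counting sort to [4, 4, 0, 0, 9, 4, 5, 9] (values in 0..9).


Count array: [2, 0, 0, 0, 3, 1, 0, 0, 0, 2]
Reconstruct: [0, 0, 4, 4, 4, 5, 9, 9]


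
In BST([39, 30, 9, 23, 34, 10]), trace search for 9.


BST root = 39
Search for 9: compare at each node
Path: [39, 30, 9]


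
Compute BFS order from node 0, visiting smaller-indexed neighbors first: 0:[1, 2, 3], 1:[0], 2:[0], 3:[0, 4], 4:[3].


BFS queue: start with [0]
Visit order: [0, 1, 2, 3, 4]


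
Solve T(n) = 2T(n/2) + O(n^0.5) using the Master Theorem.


a=2, b=2, c=0.5. log_2(2)=1 > c=0.5. Case 1: O(n^log_b(a)) = O(n)
Complexity: O(n)


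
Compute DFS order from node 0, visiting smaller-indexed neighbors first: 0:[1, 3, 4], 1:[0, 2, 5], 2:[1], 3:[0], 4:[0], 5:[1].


DFS stack-based: start with [0]
Visit order: [0, 1, 2, 5, 3, 4]


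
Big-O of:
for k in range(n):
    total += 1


Per nesting level: O(n) = O(n)
Complexity: O(n)


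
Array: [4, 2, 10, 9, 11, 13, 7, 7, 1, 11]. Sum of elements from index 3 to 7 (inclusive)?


Prefix sums: [0, 4, 6, 16, 25, 36, 49, 56, 63, 64, 75]
Sum[3..7] = prefix[8] - prefix[3] = 63 - 16 = 47


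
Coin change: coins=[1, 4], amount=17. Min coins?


dp[0]=0; dp[i]=1+min(dp[i-c] for c in coins)
...dp[12]=3, dp[13]=4, dp[14]=5, dp[15]=6, dp[16]=4, dp[17]=5
Minimum coins for 17 = 5


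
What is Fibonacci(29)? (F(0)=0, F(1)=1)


F(n)=F(n-1)+F(n-2)
...F(27)=196418, F(28)=317811, F(29)=514229


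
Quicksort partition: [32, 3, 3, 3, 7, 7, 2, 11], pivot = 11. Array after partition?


Elements <= 11 go left of pivot.
Result: [3, 3, 3, 7, 7, 2, 11, 32], pivot at index 6


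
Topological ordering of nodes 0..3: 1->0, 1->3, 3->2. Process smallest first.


Kahn's algorithm, process smallest node first
Order: [1, 0, 3, 2]


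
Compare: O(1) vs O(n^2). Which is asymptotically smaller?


constant grows slower than quadratic
O(1) is asymptotically smaller; O(n^2) grows faster


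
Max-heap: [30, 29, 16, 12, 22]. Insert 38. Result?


Append 38: [30, 29, 16, 12, 22, 38]
Bubble up: swap idx 5(38) with idx 2(16); swap idx 2(38) with idx 0(30)
Result: [38, 29, 30, 12, 22, 16]


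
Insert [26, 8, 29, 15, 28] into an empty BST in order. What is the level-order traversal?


Root = 26; build tree by BST insertion.
Level-Order traversal: [26, 8, 29, 15, 28]


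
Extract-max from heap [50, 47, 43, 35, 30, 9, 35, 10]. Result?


Max = 50
Replace root with last, heapify down
Resulting heap: [47, 35, 43, 10, 30, 9, 35]


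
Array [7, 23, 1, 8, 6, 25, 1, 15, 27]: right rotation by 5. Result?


Right rotate by 5: [6, 25, 1, 15, 27, 7, 23, 1, 8]


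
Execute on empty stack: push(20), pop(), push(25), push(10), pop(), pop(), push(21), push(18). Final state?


push(20) -> [20]
pop() returns 20 -> []
push(25) -> [25]
push(10) -> [25, 10]
pop() returns 10 -> [25]
pop() returns 25 -> []
push(21) -> [21]
push(18) -> [21, 18]
Final stack (bottom to top): [21, 18]


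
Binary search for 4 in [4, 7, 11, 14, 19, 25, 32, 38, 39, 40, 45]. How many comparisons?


Search for 4:
[0,10] mid=5 arr[5]=25
[0,4] mid=2 arr[2]=11
[0,1] mid=0 arr[0]=4
Total: 3 comparisons


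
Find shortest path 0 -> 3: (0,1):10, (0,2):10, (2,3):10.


Dijkstra from 0:
Distances: {0: 0, 1: 10, 2: 10, 3: 20}
Shortest distance to 3 = 20, path = [0, 2, 3]


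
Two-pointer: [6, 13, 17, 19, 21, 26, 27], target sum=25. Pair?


Two pointers: lo=0, hi=6
Found pair: (6, 19) summing to 25


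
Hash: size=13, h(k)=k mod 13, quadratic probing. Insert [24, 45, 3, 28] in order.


Insertions: 24->slot 11; 45->slot 6; 3->slot 3; 28->slot 2
Table: [None, None, 28, 3, None, None, 45, None, None, None, None, 24, None]


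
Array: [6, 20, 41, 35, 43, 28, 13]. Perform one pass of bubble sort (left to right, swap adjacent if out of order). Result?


After one pass: [6, 20, 35, 41, 28, 13, 43]


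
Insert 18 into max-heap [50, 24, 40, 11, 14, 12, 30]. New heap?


Append 18: [50, 24, 40, 11, 14, 12, 30, 18]
Bubble up: swap idx 7(18) with idx 3(11)
Result: [50, 24, 40, 18, 14, 12, 30, 11]


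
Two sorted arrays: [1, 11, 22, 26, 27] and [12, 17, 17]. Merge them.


Compare heads, take smaller each step.
Merged: [1, 11, 12, 17, 17, 22, 26, 27]


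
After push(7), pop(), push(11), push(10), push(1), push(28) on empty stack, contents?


push(7) -> [7]
pop() returns 7 -> []
push(11) -> [11]
push(10) -> [11, 10]
push(1) -> [11, 10, 1]
push(28) -> [11, 10, 1, 28]
Final stack (bottom to top): [11, 10, 1, 28]


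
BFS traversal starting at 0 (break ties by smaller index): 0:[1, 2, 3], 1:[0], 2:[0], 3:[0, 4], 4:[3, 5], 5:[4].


BFS queue: start with [0]
Visit order: [0, 1, 2, 3, 4, 5]


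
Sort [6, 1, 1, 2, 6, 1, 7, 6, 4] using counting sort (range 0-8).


Count array: [0, 3, 1, 0, 1, 0, 3, 1, 0]
Reconstruct: [1, 1, 1, 2, 4, 6, 6, 6, 7]


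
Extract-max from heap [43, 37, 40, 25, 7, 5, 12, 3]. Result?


Max = 43
Replace root with last, heapify down
Resulting heap: [40, 37, 12, 25, 7, 5, 3]


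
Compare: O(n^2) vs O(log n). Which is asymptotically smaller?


logarithmic grows slower than quadratic
O(log n) is asymptotically smaller; O(n^2) grows faster


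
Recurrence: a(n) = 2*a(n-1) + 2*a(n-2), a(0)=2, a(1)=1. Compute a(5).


Build bottom-up:
...a(3)=14, a(4)=40, a(5)=2*40+2*14=108


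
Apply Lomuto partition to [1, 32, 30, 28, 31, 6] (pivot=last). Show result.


Elements <= 6 go left of pivot.
Result: [1, 6, 30, 28, 31, 32], pivot at index 1


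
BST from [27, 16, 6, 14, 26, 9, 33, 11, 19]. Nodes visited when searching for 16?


BST root = 27
Search for 16: compare at each node
Path: [27, 16]


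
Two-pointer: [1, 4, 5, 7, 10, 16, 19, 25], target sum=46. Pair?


Two pointers: lo=0, hi=7
No pair sums to 46


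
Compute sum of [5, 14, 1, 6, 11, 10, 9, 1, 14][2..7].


Prefix sums: [0, 5, 19, 20, 26, 37, 47, 56, 57, 71]
Sum[2..7] = prefix[8] - prefix[2] = 57 - 19 = 38


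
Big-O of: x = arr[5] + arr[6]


Analysis: constant-time operation, no loop
Complexity: O(1)


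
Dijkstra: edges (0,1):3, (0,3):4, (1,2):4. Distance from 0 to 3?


Dijkstra from 0:
Distances: {0: 0, 1: 3, 2: 7, 3: 4}
Shortest distance to 3 = 4, path = [0, 3]


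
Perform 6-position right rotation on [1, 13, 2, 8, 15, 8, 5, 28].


Right rotate by 6: [2, 8, 15, 8, 5, 28, 1, 13]


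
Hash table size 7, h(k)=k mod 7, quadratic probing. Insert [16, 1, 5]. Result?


Insertions: 16->slot 2; 1->slot 1; 5->slot 5
Table: [None, 1, 16, None, None, 5, None]


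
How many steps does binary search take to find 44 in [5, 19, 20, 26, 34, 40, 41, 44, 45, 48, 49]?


Search for 44:
[0,10] mid=5 arr[5]=40
[6,10] mid=8 arr[8]=45
[6,7] mid=6 arr[6]=41
[7,7] mid=7 arr[7]=44
Total: 4 comparisons


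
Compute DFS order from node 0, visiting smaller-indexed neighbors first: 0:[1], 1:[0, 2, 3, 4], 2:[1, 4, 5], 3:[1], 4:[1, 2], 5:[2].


DFS stack-based: start with [0]
Visit order: [0, 1, 2, 4, 5, 3]


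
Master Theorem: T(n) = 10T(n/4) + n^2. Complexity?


a=10, b=4, c=2. log_4(10)=1.661 < c=2. Case 3: O(n^c) = O(n^2)
Complexity: O(n^2)


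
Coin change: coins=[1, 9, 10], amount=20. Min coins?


dp[0]=0; dp[i]=1+min(dp[i-c] for c in coins)
...dp[15]=6, dp[16]=7, dp[17]=8, dp[18]=2, dp[19]=2, dp[20]=2
Minimum coins for 20 = 2


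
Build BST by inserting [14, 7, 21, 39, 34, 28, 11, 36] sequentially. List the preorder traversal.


Root = 14; build tree by BST insertion.
Preorder traversal: [14, 7, 11, 21, 39, 34, 28, 36]


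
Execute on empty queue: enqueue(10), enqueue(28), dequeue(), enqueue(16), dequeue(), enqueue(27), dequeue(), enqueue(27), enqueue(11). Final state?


enqueue(10) -> [10]
enqueue(28) -> [10, 28]
dequeue() returns 10 -> [28]
enqueue(16) -> [28, 16]
dequeue() returns 28 -> [16]
enqueue(27) -> [16, 27]
dequeue() returns 16 -> [27]
enqueue(27) -> [27, 27]
enqueue(11) -> [27, 27, 11]
Final queue (front to back): [27, 27, 11]


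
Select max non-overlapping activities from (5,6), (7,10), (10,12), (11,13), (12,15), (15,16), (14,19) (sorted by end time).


Greedy: pick earliest-ending, then skip overlaps.
Selected (5 activities): [(5, 6), (7, 10), (10, 12), (12, 15), (15, 16)]


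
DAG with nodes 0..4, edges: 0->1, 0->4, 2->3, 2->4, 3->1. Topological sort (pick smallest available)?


Kahn's algorithm, process smallest node first
Order: [0, 2, 3, 1, 4]


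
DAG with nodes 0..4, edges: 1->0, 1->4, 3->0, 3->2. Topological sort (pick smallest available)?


Kahn's algorithm, process smallest node first
Order: [1, 3, 0, 2, 4]


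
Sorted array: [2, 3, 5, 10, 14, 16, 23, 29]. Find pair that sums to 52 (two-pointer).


Two pointers: lo=0, hi=7
Found pair: (23, 29) summing to 52


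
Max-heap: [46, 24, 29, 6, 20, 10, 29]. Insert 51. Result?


Append 51: [46, 24, 29, 6, 20, 10, 29, 51]
Bubble up: swap idx 7(51) with idx 3(6); swap idx 3(51) with idx 1(24); swap idx 1(51) with idx 0(46)
Result: [51, 46, 29, 24, 20, 10, 29, 6]


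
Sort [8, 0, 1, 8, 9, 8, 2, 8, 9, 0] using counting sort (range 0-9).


Count array: [2, 1, 1, 0, 0, 0, 0, 0, 4, 2]
Reconstruct: [0, 0, 1, 2, 8, 8, 8, 8, 9, 9]


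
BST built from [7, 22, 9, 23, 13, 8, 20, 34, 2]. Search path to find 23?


BST root = 7
Search for 23: compare at each node
Path: [7, 22, 23]


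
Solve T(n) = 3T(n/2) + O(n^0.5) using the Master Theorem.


a=3, b=2, c=0.5. log_2(3)=1.585 > c=0.5. Case 1: O(n^log_b(a)) = O(n^1.585)
Complexity: O(n^1.585)


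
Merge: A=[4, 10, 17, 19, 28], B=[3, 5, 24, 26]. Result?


Compare heads, take smaller each step.
Merged: [3, 4, 5, 10, 17, 19, 24, 26, 28]


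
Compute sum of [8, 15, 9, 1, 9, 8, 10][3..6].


Prefix sums: [0, 8, 23, 32, 33, 42, 50, 60]
Sum[3..6] = prefix[7] - prefix[3] = 60 - 32 = 28


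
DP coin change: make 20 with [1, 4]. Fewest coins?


dp[0]=0; dp[i]=1+min(dp[i-c] for c in coins)
...dp[15]=6, dp[16]=4, dp[17]=5, dp[18]=6, dp[19]=7, dp[20]=5
Minimum coins for 20 = 5


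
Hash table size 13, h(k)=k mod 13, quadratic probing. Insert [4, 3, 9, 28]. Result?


Insertions: 4->slot 4; 3->slot 3; 9->slot 9; 28->slot 2
Table: [None, None, 28, 3, 4, None, None, None, None, 9, None, None, None]


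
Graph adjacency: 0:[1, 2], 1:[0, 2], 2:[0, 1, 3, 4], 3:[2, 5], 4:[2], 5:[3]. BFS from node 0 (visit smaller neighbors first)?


BFS queue: start with [0]
Visit order: [0, 1, 2, 3, 4, 5]


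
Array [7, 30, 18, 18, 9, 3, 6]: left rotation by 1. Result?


Left rotate by 1: [30, 18, 18, 9, 3, 6, 7]


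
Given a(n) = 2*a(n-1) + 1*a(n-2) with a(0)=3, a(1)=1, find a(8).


Build bottom-up:
...a(6)=157, a(7)=379, a(8)=2*379+1*157=915


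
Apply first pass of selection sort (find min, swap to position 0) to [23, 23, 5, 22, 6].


After one pass: [5, 23, 23, 22, 6]


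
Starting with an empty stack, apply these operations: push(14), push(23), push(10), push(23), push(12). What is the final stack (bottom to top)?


push(14) -> [14]
push(23) -> [14, 23]
push(10) -> [14, 23, 10]
push(23) -> [14, 23, 10, 23]
push(12) -> [14, 23, 10, 23, 12]
Final stack (bottom to top): [14, 23, 10, 23, 12]


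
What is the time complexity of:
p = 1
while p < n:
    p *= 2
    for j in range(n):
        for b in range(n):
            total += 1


Per nesting level: O(log n) * O(n) * O(n) = O(n^2 log n)
Complexity: O(n^2 log n)


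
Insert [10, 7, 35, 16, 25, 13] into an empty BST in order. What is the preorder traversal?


Root = 10; build tree by BST insertion.
Preorder traversal: [10, 7, 35, 16, 13, 25]


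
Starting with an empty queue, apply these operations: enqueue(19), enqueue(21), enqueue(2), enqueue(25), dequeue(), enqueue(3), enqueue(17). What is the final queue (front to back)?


enqueue(19) -> [19]
enqueue(21) -> [19, 21]
enqueue(2) -> [19, 21, 2]
enqueue(25) -> [19, 21, 2, 25]
dequeue() returns 19 -> [21, 2, 25]
enqueue(3) -> [21, 2, 25, 3]
enqueue(17) -> [21, 2, 25, 3, 17]
Final queue (front to back): [21, 2, 25, 3, 17]


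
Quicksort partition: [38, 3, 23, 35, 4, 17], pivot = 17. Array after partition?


Elements <= 17 go left of pivot.
Result: [3, 4, 17, 35, 38, 23], pivot at index 2


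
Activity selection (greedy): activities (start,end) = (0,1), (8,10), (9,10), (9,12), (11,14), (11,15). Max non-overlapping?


Greedy: pick earliest-ending, then skip overlaps.
Selected (3 activities): [(0, 1), (8, 10), (11, 14)]


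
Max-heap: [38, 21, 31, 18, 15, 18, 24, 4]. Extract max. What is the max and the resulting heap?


Max = 38
Replace root with last, heapify down
Resulting heap: [31, 21, 24, 18, 15, 18, 4]


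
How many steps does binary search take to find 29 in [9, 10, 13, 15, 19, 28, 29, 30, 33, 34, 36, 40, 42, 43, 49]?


Search for 29:
[0,14] mid=7 arr[7]=30
[0,6] mid=3 arr[3]=15
[4,6] mid=5 arr[5]=28
[6,6] mid=6 arr[6]=29
Total: 4 comparisons


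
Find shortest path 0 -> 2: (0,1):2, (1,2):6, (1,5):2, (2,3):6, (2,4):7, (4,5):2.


Dijkstra from 0:
Distances: {0: 0, 1: 2, 2: 8, 3: 14, 4: 6, 5: 4}
Shortest distance to 2 = 8, path = [0, 1, 2]


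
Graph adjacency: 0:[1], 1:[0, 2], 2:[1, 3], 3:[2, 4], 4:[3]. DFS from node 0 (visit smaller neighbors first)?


DFS stack-based: start with [0]
Visit order: [0, 1, 2, 3, 4]


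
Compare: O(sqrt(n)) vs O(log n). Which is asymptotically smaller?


logarithmic grows slower than sublinear
O(log n) is asymptotically smaller; O(sqrt(n)) grows faster


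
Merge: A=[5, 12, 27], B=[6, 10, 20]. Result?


Compare heads, take smaller each step.
Merged: [5, 6, 10, 12, 20, 27]


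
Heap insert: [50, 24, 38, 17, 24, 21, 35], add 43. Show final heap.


Append 43: [50, 24, 38, 17, 24, 21, 35, 43]
Bubble up: swap idx 7(43) with idx 3(17); swap idx 3(43) with idx 1(24)
Result: [50, 43, 38, 24, 24, 21, 35, 17]


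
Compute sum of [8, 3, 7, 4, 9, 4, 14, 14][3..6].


Prefix sums: [0, 8, 11, 18, 22, 31, 35, 49, 63]
Sum[3..6] = prefix[7] - prefix[3] = 49 - 18 = 31


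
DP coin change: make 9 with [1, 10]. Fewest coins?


dp[0]=0; dp[i]=1+min(dp[i-c] for c in coins)
...dp[4]=4, dp[5]=5, dp[6]=6, dp[7]=7, dp[8]=8, dp[9]=9
Minimum coins for 9 = 9


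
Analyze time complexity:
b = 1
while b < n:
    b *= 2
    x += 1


Per nesting level: O(log n) = O(log n)
Complexity: O(log n)


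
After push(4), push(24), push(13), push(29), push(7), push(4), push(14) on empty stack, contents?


push(4) -> [4]
push(24) -> [4, 24]
push(13) -> [4, 24, 13]
push(29) -> [4, 24, 13, 29]
push(7) -> [4, 24, 13, 29, 7]
push(4) -> [4, 24, 13, 29, 7, 4]
push(14) -> [4, 24, 13, 29, 7, 4, 14]
Final stack (bottom to top): [4, 24, 13, 29, 7, 4, 14]


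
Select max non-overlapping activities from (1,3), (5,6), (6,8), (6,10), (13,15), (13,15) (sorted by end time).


Greedy: pick earliest-ending, then skip overlaps.
Selected (4 activities): [(1, 3), (5, 6), (6, 8), (13, 15)]


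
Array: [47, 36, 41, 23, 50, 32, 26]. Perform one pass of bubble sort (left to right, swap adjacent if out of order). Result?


After one pass: [36, 41, 23, 47, 32, 26, 50]


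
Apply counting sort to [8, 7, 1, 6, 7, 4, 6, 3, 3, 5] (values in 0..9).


Count array: [0, 1, 0, 2, 1, 1, 2, 2, 1, 0]
Reconstruct: [1, 3, 3, 4, 5, 6, 6, 7, 7, 8]


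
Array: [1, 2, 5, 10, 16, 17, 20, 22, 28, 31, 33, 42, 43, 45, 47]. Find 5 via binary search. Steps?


Search for 5:
[0,14] mid=7 arr[7]=22
[0,6] mid=3 arr[3]=10
[0,2] mid=1 arr[1]=2
[2,2] mid=2 arr[2]=5
Total: 4 comparisons


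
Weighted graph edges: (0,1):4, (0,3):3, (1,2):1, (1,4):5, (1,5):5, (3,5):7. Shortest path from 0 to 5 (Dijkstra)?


Dijkstra from 0:
Distances: {0: 0, 1: 4, 2: 5, 3: 3, 4: 9, 5: 9}
Shortest distance to 5 = 9, path = [0, 1, 5]


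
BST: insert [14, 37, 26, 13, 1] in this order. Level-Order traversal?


Root = 14; build tree by BST insertion.
Level-Order traversal: [14, 13, 37, 1, 26]


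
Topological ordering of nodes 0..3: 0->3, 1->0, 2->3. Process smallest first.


Kahn's algorithm, process smallest node first
Order: [1, 0, 2, 3]


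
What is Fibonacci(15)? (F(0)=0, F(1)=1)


F(n)=F(n-1)+F(n-2)
...F(13)=233, F(14)=377, F(15)=610


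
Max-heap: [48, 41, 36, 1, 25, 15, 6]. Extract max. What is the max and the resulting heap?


Max = 48
Replace root with last, heapify down
Resulting heap: [41, 25, 36, 1, 6, 15]


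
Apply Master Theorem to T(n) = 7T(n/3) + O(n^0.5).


a=7, b=3, c=0.5. log_3(7)=1.771 > c=0.5. Case 1: O(n^log_b(a)) = O(n^1.771)
Complexity: O(n^1.771)


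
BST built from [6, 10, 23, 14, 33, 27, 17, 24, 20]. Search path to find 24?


BST root = 6
Search for 24: compare at each node
Path: [6, 10, 23, 33, 27, 24]


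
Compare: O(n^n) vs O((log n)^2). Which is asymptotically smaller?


polylogarithmic grows slower than n^n
O((log n)^2) is asymptotically smaller; O(n^n) grows faster


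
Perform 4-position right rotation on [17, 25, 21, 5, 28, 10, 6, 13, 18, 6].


Right rotate by 4: [6, 13, 18, 6, 17, 25, 21, 5, 28, 10]


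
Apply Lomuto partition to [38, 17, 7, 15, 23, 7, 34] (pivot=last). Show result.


Elements <= 34 go left of pivot.
Result: [17, 7, 15, 23, 7, 34, 38], pivot at index 5


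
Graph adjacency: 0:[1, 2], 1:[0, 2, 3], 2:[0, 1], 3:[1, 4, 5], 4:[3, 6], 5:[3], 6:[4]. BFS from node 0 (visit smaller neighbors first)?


BFS queue: start with [0]
Visit order: [0, 1, 2, 3, 4, 5, 6]


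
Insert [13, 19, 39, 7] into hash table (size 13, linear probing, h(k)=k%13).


Insertions: 13->slot 0; 19->slot 6; 39->slot 1; 7->slot 7
Table: [13, 39, None, None, None, None, 19, 7, None, None, None, None, None]


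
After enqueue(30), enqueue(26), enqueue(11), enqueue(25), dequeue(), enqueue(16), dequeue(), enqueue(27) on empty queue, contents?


enqueue(30) -> [30]
enqueue(26) -> [30, 26]
enqueue(11) -> [30, 26, 11]
enqueue(25) -> [30, 26, 11, 25]
dequeue() returns 30 -> [26, 11, 25]
enqueue(16) -> [26, 11, 25, 16]
dequeue() returns 26 -> [11, 25, 16]
enqueue(27) -> [11, 25, 16, 27]
Final queue (front to back): [11, 25, 16, 27]


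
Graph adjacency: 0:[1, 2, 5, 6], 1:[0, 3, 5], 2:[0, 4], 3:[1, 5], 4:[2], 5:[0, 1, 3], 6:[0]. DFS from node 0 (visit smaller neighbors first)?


DFS stack-based: start with [0]
Visit order: [0, 1, 3, 5, 2, 4, 6]


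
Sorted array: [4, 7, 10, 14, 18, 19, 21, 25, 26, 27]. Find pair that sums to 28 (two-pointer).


Two pointers: lo=0, hi=9
Found pair: (7, 21) summing to 28


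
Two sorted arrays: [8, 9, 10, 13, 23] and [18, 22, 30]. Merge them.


Compare heads, take smaller each step.
Merged: [8, 9, 10, 13, 18, 22, 23, 30]


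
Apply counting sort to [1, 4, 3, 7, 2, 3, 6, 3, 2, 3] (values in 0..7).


Count array: [0, 1, 2, 4, 1, 0, 1, 1]
Reconstruct: [1, 2, 2, 3, 3, 3, 3, 4, 6, 7]


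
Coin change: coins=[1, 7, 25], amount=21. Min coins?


dp[0]=0; dp[i]=1+min(dp[i-c] for c in coins)
...dp[16]=4, dp[17]=5, dp[18]=6, dp[19]=7, dp[20]=8, dp[21]=3
Minimum coins for 21 = 3


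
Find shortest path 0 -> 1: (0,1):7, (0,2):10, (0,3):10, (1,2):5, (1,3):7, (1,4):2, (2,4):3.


Dijkstra from 0:
Distances: {0: 0, 1: 7, 2: 10, 3: 10, 4: 9}
Shortest distance to 1 = 7, path = [0, 1]


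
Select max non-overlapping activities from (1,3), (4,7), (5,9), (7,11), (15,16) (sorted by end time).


Greedy: pick earliest-ending, then skip overlaps.
Selected (4 activities): [(1, 3), (4, 7), (7, 11), (15, 16)]


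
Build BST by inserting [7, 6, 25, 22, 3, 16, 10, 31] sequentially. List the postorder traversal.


Root = 7; build tree by BST insertion.
Postorder traversal: [3, 6, 10, 16, 22, 31, 25, 7]


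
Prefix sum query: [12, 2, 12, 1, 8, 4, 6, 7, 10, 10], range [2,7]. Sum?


Prefix sums: [0, 12, 14, 26, 27, 35, 39, 45, 52, 62, 72]
Sum[2..7] = prefix[8] - prefix[2] = 52 - 14 = 38


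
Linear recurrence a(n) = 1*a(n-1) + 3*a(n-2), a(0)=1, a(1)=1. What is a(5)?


Build bottom-up:
...a(3)=7, a(4)=19, a(5)=1*19+3*7=40


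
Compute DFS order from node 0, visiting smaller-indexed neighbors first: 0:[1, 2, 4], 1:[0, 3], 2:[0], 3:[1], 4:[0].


DFS stack-based: start with [0]
Visit order: [0, 1, 3, 2, 4]


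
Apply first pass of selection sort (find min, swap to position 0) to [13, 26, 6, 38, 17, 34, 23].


After one pass: [6, 26, 13, 38, 17, 34, 23]


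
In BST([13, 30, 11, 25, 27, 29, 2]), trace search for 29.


BST root = 13
Search for 29: compare at each node
Path: [13, 30, 25, 27, 29]


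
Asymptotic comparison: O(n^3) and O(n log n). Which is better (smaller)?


linearithmic grows slower than cubic
O(n log n) is asymptotically smaller; O(n^3) grows faster


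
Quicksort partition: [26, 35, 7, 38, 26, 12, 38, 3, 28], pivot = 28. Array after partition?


Elements <= 28 go left of pivot.
Result: [26, 7, 26, 12, 3, 28, 38, 35, 38], pivot at index 5


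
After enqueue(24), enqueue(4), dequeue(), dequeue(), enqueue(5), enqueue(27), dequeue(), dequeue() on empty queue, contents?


enqueue(24) -> [24]
enqueue(4) -> [24, 4]
dequeue() returns 24 -> [4]
dequeue() returns 4 -> []
enqueue(5) -> [5]
enqueue(27) -> [5, 27]
dequeue() returns 5 -> [27]
dequeue() returns 27 -> []
Final queue (front to back): []


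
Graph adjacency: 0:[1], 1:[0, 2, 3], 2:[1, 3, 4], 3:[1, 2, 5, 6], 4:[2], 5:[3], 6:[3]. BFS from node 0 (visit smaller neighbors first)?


BFS queue: start with [0]
Visit order: [0, 1, 2, 3, 4, 5, 6]


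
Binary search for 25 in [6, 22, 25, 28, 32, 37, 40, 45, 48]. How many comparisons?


Search for 25:
[0,8] mid=4 arr[4]=32
[0,3] mid=1 arr[1]=22
[2,3] mid=2 arr[2]=25
Total: 3 comparisons


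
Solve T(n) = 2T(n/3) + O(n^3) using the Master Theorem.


a=2, b=3, c=3. log_3(2)=0.631 < c=3. Case 3: O(n^c) = O(n^3)
Complexity: O(n^3)


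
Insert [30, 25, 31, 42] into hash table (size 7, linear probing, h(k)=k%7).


Insertions: 30->slot 2; 25->slot 4; 31->slot 3; 42->slot 0
Table: [42, None, 30, 31, 25, None, None]


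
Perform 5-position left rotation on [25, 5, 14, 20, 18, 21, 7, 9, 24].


Left rotate by 5: [21, 7, 9, 24, 25, 5, 14, 20, 18]


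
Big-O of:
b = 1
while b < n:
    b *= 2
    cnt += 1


Per nesting level: O(log n) = O(log n)
Complexity: O(log n)


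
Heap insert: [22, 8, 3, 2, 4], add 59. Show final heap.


Append 59: [22, 8, 3, 2, 4, 59]
Bubble up: swap idx 5(59) with idx 2(3); swap idx 2(59) with idx 0(22)
Result: [59, 8, 22, 2, 4, 3]


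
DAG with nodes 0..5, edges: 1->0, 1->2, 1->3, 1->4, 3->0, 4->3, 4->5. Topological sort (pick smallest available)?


Kahn's algorithm, process smallest node first
Order: [1, 2, 4, 3, 0, 5]


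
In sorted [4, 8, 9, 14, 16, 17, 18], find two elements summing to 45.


Two pointers: lo=0, hi=6
No pair sums to 45


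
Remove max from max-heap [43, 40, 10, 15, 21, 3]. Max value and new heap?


Max = 43
Replace root with last, heapify down
Resulting heap: [40, 21, 10, 15, 3]


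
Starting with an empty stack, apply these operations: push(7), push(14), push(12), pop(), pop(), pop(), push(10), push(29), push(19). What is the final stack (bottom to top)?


push(7) -> [7]
push(14) -> [7, 14]
push(12) -> [7, 14, 12]
pop() returns 12 -> [7, 14]
pop() returns 14 -> [7]
pop() returns 7 -> []
push(10) -> [10]
push(29) -> [10, 29]
push(19) -> [10, 29, 19]
Final stack (bottom to top): [10, 29, 19]


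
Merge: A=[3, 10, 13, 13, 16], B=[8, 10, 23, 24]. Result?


Compare heads, take smaller each step.
Merged: [3, 8, 10, 10, 13, 13, 16, 23, 24]


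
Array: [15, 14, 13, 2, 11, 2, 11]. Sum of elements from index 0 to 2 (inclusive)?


Prefix sums: [0, 15, 29, 42, 44, 55, 57, 68]
Sum[0..2] = prefix[3] - prefix[0] = 42 - 0 = 42


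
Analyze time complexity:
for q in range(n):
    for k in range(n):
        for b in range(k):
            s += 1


Per nesting level: O(n) * O(n) * O(n) [triangular over k] = O(n^3)
Complexity: O(n^3)


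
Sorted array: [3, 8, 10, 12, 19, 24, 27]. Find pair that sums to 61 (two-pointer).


Two pointers: lo=0, hi=6
No pair sums to 61


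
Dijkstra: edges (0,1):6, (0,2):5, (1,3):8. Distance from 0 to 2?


Dijkstra from 0:
Distances: {0: 0, 1: 6, 2: 5, 3: 14}
Shortest distance to 2 = 5, path = [0, 2]


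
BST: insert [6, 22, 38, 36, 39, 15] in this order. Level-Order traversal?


Root = 6; build tree by BST insertion.
Level-Order traversal: [6, 22, 15, 38, 36, 39]


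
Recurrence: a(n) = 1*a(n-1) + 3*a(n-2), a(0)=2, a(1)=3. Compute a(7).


Build bottom-up:
...a(5)=99, a(6)=234, a(7)=1*234+3*99=531


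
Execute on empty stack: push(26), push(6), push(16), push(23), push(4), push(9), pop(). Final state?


push(26) -> [26]
push(6) -> [26, 6]
push(16) -> [26, 6, 16]
push(23) -> [26, 6, 16, 23]
push(4) -> [26, 6, 16, 23, 4]
push(9) -> [26, 6, 16, 23, 4, 9]
pop() returns 9 -> [26, 6, 16, 23, 4]
Final stack (bottom to top): [26, 6, 16, 23, 4]


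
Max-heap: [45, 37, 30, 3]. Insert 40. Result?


Append 40: [45, 37, 30, 3, 40]
Bubble up: swap idx 4(40) with idx 1(37)
Result: [45, 40, 30, 3, 37]


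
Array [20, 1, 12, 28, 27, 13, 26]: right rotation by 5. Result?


Right rotate by 5: [12, 28, 27, 13, 26, 20, 1]


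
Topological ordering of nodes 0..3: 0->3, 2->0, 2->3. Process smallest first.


Kahn's algorithm, process smallest node first
Order: [1, 2, 0, 3]


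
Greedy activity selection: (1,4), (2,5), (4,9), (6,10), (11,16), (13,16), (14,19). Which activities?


Greedy: pick earliest-ending, then skip overlaps.
Selected (3 activities): [(1, 4), (4, 9), (11, 16)]


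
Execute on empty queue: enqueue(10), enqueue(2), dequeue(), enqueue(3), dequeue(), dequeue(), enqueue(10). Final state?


enqueue(10) -> [10]
enqueue(2) -> [10, 2]
dequeue() returns 10 -> [2]
enqueue(3) -> [2, 3]
dequeue() returns 2 -> [3]
dequeue() returns 3 -> []
enqueue(10) -> [10]
Final queue (front to back): [10]


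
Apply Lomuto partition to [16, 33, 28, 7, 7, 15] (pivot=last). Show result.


Elements <= 15 go left of pivot.
Result: [7, 7, 15, 16, 33, 28], pivot at index 2


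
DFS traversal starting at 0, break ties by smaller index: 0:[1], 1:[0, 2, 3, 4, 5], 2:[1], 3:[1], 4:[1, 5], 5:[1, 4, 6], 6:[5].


DFS stack-based: start with [0]
Visit order: [0, 1, 2, 3, 4, 5, 6]


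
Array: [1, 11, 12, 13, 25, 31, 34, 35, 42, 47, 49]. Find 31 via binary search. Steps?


Search for 31:
[0,10] mid=5 arr[5]=31
Total: 1 comparisons


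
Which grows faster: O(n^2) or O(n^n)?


quadratic grows slower than n^n
O(n^2) is asymptotically smaller; O(n^n) grows faster


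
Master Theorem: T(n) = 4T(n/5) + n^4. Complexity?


a=4, b=5, c=4. log_5(4)=0.861 < c=4. Case 3: O(n^c) = O(n^4)
Complexity: O(n^4)


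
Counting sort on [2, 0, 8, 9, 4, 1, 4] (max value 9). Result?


Count array: [1, 1, 1, 0, 2, 0, 0, 0, 1, 1]
Reconstruct: [0, 1, 2, 4, 4, 8, 9]


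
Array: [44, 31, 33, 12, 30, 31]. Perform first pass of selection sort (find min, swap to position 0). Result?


After one pass: [12, 31, 33, 44, 30, 31]


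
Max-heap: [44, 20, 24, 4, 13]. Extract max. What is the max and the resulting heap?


Max = 44
Replace root with last, heapify down
Resulting heap: [24, 20, 13, 4]


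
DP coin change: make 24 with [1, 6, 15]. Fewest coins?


dp[0]=0; dp[i]=1+min(dp[i-c] for c in coins)
...dp[19]=4, dp[20]=5, dp[21]=2, dp[22]=3, dp[23]=4, dp[24]=4
Minimum coins for 24 = 4


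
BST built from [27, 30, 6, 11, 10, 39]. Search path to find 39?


BST root = 27
Search for 39: compare at each node
Path: [27, 30, 39]


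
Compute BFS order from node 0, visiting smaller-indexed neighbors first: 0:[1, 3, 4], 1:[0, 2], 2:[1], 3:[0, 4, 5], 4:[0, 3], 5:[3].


BFS queue: start with [0]
Visit order: [0, 1, 3, 4, 2, 5]


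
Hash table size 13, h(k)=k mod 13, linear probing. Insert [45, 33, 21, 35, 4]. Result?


Insertions: 45->slot 6; 33->slot 7; 21->slot 8; 35->slot 9; 4->slot 4
Table: [None, None, None, None, 4, None, 45, 33, 21, 35, None, None, None]


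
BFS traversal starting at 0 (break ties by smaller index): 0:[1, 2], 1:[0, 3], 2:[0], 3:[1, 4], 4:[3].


BFS queue: start with [0]
Visit order: [0, 1, 2, 3, 4]


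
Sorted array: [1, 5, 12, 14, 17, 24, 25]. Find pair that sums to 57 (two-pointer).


Two pointers: lo=0, hi=6
No pair sums to 57


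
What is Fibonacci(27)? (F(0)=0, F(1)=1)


F(n)=F(n-1)+F(n-2)
...F(25)=75025, F(26)=121393, F(27)=196418


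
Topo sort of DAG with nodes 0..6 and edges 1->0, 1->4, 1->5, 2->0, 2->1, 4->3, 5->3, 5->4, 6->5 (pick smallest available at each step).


Kahn's algorithm, process smallest node first
Order: [2, 1, 0, 6, 5, 4, 3]


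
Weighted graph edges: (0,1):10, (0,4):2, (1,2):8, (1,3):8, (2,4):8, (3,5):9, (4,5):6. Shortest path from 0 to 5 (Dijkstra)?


Dijkstra from 0:
Distances: {0: 0, 1: 10, 2: 10, 3: 17, 4: 2, 5: 8}
Shortest distance to 5 = 8, path = [0, 4, 5]


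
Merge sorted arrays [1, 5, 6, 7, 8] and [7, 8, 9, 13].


Compare heads, take smaller each step.
Merged: [1, 5, 6, 7, 7, 8, 8, 9, 13]


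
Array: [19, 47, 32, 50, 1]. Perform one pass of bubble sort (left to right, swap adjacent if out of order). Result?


After one pass: [19, 32, 47, 1, 50]


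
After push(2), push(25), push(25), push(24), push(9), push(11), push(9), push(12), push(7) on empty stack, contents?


push(2) -> [2]
push(25) -> [2, 25]
push(25) -> [2, 25, 25]
push(24) -> [2, 25, 25, 24]
push(9) -> [2, 25, 25, 24, 9]
push(11) -> [2, 25, 25, 24, 9, 11]
push(9) -> [2, 25, 25, 24, 9, 11, 9]
push(12) -> [2, 25, 25, 24, 9, 11, 9, 12]
push(7) -> [2, 25, 25, 24, 9, 11, 9, 12, 7]
Final stack (bottom to top): [2, 25, 25, 24, 9, 11, 9, 12, 7]


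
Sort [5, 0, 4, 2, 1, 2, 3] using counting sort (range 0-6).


Count array: [1, 1, 2, 1, 1, 1, 0]
Reconstruct: [0, 1, 2, 2, 3, 4, 5]


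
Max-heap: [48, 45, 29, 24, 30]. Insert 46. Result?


Append 46: [48, 45, 29, 24, 30, 46]
Bubble up: swap idx 5(46) with idx 2(29)
Result: [48, 45, 46, 24, 30, 29]


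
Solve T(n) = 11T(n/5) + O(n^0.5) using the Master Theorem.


a=11, b=5, c=0.5. log_5(11)=1.490 > c=0.5. Case 1: O(n^log_b(a)) = O(n^1.490)
Complexity: O(n^1.490)


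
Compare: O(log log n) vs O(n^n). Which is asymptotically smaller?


double-logarithmic grows slower than n^n
O(log log n) is asymptotically smaller; O(n^n) grows faster


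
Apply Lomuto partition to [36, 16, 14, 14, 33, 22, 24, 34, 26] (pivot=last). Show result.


Elements <= 26 go left of pivot.
Result: [16, 14, 14, 22, 24, 26, 33, 34, 36], pivot at index 5


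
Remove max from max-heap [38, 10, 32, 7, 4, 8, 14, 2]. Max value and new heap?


Max = 38
Replace root with last, heapify down
Resulting heap: [32, 10, 14, 7, 4, 8, 2]


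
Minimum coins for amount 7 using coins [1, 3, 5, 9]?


dp[0]=0; dp[i]=1+min(dp[i-c] for c in coins)
...dp[2]=2, dp[3]=1, dp[4]=2, dp[5]=1, dp[6]=2, dp[7]=3
Minimum coins for 7 = 3


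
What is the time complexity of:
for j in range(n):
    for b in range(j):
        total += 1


Per nesting level: O(n) * O(n) [triangular over j] = O(n^2)
Complexity: O(n^2)


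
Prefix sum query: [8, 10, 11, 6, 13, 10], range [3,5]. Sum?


Prefix sums: [0, 8, 18, 29, 35, 48, 58]
Sum[3..5] = prefix[6] - prefix[3] = 58 - 29 = 29
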